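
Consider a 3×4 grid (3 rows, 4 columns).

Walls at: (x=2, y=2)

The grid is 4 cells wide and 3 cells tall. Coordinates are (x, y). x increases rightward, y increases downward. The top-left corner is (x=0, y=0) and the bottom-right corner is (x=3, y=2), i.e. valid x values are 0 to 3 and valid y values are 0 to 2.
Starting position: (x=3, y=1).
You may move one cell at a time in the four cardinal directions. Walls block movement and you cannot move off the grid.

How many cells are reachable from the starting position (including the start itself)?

BFS flood-fill from (x=3, y=1):
  Distance 0: (x=3, y=1)
  Distance 1: (x=3, y=0), (x=2, y=1), (x=3, y=2)
  Distance 2: (x=2, y=0), (x=1, y=1)
  Distance 3: (x=1, y=0), (x=0, y=1), (x=1, y=2)
  Distance 4: (x=0, y=0), (x=0, y=2)
Total reachable: 11 (grid has 11 open cells total)

Answer: Reachable cells: 11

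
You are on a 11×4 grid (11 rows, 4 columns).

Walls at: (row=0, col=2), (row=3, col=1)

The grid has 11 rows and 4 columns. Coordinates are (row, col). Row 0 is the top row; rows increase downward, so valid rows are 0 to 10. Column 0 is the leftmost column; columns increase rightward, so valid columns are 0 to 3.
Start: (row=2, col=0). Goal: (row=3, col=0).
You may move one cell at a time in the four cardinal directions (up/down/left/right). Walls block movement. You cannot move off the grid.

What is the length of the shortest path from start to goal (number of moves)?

Answer: Shortest path length: 1

Derivation:
BFS from (row=2, col=0) until reaching (row=3, col=0):
  Distance 0: (row=2, col=0)
  Distance 1: (row=1, col=0), (row=2, col=1), (row=3, col=0)  <- goal reached here
One shortest path (1 moves): (row=2, col=0) -> (row=3, col=0)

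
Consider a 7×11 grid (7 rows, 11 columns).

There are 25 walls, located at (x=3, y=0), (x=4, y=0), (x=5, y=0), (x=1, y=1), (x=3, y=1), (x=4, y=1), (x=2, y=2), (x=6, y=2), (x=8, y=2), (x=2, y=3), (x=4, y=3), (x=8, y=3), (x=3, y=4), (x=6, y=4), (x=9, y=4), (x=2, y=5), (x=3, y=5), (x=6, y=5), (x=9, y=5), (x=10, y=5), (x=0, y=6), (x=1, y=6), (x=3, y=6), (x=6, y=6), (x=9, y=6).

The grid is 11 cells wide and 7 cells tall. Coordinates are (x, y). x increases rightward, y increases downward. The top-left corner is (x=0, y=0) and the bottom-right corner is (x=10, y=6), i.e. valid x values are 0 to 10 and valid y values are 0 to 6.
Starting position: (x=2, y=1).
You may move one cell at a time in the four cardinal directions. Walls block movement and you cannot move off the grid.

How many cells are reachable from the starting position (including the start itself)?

Answer: Reachable cells: 14

Derivation:
BFS flood-fill from (x=2, y=1):
  Distance 0: (x=2, y=1)
  Distance 1: (x=2, y=0)
  Distance 2: (x=1, y=0)
  Distance 3: (x=0, y=0)
  Distance 4: (x=0, y=1)
  Distance 5: (x=0, y=2)
  Distance 6: (x=1, y=2), (x=0, y=3)
  Distance 7: (x=1, y=3), (x=0, y=4)
  Distance 8: (x=1, y=4), (x=0, y=5)
  Distance 9: (x=2, y=4), (x=1, y=5)
Total reachable: 14 (grid has 52 open cells total)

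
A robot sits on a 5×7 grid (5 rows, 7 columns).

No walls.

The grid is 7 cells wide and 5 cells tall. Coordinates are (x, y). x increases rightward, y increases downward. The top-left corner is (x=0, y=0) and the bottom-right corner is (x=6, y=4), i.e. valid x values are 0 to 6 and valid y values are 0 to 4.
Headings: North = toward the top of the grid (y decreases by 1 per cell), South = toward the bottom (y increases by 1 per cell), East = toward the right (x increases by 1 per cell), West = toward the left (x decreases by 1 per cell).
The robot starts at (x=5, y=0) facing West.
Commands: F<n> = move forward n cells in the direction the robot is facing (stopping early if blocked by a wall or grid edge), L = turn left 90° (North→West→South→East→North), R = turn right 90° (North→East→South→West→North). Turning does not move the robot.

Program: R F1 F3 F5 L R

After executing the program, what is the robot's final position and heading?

Start: (x=5, y=0), facing West
  R: turn right, now facing North
  F1: move forward 0/1 (blocked), now at (x=5, y=0)
  F3: move forward 0/3 (blocked), now at (x=5, y=0)
  F5: move forward 0/5 (blocked), now at (x=5, y=0)
  L: turn left, now facing West
  R: turn right, now facing North
Final: (x=5, y=0), facing North

Answer: Final position: (x=5, y=0), facing North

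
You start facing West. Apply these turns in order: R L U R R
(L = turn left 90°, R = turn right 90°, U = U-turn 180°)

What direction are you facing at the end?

Start: West
  R (right (90° clockwise)) -> North
  L (left (90° counter-clockwise)) -> West
  U (U-turn (180°)) -> East
  R (right (90° clockwise)) -> South
  R (right (90° clockwise)) -> West
Final: West

Answer: Final heading: West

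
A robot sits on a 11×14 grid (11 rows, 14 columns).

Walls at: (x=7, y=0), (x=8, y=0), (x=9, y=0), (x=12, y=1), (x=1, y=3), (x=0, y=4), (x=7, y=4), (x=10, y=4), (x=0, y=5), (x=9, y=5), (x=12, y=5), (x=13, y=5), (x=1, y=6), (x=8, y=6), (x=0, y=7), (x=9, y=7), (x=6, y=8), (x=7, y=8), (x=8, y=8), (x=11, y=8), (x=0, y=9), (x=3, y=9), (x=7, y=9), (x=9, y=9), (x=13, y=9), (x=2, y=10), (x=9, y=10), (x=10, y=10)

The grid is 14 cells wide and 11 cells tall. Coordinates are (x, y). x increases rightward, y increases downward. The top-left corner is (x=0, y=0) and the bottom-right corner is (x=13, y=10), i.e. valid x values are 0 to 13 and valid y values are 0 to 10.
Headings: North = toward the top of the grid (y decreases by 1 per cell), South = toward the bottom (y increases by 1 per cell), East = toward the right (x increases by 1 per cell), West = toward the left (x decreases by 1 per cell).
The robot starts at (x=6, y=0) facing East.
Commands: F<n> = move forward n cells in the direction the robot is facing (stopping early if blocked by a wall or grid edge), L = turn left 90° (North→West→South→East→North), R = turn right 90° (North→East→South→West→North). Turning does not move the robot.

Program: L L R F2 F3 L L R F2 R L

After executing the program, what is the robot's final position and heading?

Start: (x=6, y=0), facing East
  L: turn left, now facing North
  L: turn left, now facing West
  R: turn right, now facing North
  F2: move forward 0/2 (blocked), now at (x=6, y=0)
  F3: move forward 0/3 (blocked), now at (x=6, y=0)
  L: turn left, now facing West
  L: turn left, now facing South
  R: turn right, now facing West
  F2: move forward 2, now at (x=4, y=0)
  R: turn right, now facing North
  L: turn left, now facing West
Final: (x=4, y=0), facing West

Answer: Final position: (x=4, y=0), facing West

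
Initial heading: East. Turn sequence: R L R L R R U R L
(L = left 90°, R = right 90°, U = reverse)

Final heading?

Start: East
  R (right (90° clockwise)) -> South
  L (left (90° counter-clockwise)) -> East
  R (right (90° clockwise)) -> South
  L (left (90° counter-clockwise)) -> East
  R (right (90° clockwise)) -> South
  R (right (90° clockwise)) -> West
  U (U-turn (180°)) -> East
  R (right (90° clockwise)) -> South
  L (left (90° counter-clockwise)) -> East
Final: East

Answer: Final heading: East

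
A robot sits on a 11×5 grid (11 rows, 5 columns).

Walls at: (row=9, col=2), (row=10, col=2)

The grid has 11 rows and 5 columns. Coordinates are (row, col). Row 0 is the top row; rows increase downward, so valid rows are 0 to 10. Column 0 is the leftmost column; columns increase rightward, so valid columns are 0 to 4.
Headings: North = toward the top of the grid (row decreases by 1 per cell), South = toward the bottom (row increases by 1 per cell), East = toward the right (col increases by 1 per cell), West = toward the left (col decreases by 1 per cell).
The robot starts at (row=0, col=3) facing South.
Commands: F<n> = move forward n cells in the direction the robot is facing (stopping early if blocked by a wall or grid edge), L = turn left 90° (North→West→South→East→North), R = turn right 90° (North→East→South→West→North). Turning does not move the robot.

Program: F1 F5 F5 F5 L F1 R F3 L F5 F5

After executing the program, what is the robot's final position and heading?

Start: (row=0, col=3), facing South
  F1: move forward 1, now at (row=1, col=3)
  F5: move forward 5, now at (row=6, col=3)
  F5: move forward 4/5 (blocked), now at (row=10, col=3)
  F5: move forward 0/5 (blocked), now at (row=10, col=3)
  L: turn left, now facing East
  F1: move forward 1, now at (row=10, col=4)
  R: turn right, now facing South
  F3: move forward 0/3 (blocked), now at (row=10, col=4)
  L: turn left, now facing East
  F5: move forward 0/5 (blocked), now at (row=10, col=4)
  F5: move forward 0/5 (blocked), now at (row=10, col=4)
Final: (row=10, col=4), facing East

Answer: Final position: (row=10, col=4), facing East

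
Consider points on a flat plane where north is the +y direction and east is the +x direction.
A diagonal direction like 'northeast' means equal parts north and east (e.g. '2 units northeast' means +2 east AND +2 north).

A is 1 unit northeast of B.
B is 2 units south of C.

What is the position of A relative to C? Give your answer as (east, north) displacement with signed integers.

Place C at the origin (east=0, north=0).
  B is 2 units south of C: delta (east=+0, north=-2); B at (east=0, north=-2).
  A is 1 unit northeast of B: delta (east=+1, north=+1); A at (east=1, north=-1).
Therefore A relative to C: (east=1, north=-1).

Answer: A is at (east=1, north=-1) relative to C.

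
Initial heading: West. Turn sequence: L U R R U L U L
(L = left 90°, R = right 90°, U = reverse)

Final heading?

Start: West
  L (left (90° counter-clockwise)) -> South
  U (U-turn (180°)) -> North
  R (right (90° clockwise)) -> East
  R (right (90° clockwise)) -> South
  U (U-turn (180°)) -> North
  L (left (90° counter-clockwise)) -> West
  U (U-turn (180°)) -> East
  L (left (90° counter-clockwise)) -> North
Final: North

Answer: Final heading: North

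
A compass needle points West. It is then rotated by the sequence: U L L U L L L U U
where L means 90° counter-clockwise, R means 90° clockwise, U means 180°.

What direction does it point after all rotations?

Answer: Final heading: South

Derivation:
Start: West
  U (U-turn (180°)) -> East
  L (left (90° counter-clockwise)) -> North
  L (left (90° counter-clockwise)) -> West
  U (U-turn (180°)) -> East
  L (left (90° counter-clockwise)) -> North
  L (left (90° counter-clockwise)) -> West
  L (left (90° counter-clockwise)) -> South
  U (U-turn (180°)) -> North
  U (U-turn (180°)) -> South
Final: South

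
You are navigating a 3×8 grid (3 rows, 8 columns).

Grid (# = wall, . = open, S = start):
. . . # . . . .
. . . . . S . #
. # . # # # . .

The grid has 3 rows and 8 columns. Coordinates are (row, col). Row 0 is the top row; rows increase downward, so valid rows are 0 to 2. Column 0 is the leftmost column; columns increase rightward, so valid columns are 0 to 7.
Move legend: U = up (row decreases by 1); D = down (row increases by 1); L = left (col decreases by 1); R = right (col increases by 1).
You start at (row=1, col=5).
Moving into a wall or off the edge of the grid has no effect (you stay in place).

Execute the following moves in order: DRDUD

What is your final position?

Start: (row=1, col=5)
  D (down): blocked, stay at (row=1, col=5)
  R (right): (row=1, col=5) -> (row=1, col=6)
  D (down): (row=1, col=6) -> (row=2, col=6)
  U (up): (row=2, col=6) -> (row=1, col=6)
  D (down): (row=1, col=6) -> (row=2, col=6)
Final: (row=2, col=6)

Answer: Final position: (row=2, col=6)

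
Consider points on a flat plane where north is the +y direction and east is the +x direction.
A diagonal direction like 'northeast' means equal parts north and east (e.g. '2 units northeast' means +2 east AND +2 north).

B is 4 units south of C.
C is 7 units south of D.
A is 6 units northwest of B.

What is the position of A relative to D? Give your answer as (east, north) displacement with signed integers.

Place D at the origin (east=0, north=0).
  C is 7 units south of D: delta (east=+0, north=-7); C at (east=0, north=-7).
  B is 4 units south of C: delta (east=+0, north=-4); B at (east=0, north=-11).
  A is 6 units northwest of B: delta (east=-6, north=+6); A at (east=-6, north=-5).
Therefore A relative to D: (east=-6, north=-5).

Answer: A is at (east=-6, north=-5) relative to D.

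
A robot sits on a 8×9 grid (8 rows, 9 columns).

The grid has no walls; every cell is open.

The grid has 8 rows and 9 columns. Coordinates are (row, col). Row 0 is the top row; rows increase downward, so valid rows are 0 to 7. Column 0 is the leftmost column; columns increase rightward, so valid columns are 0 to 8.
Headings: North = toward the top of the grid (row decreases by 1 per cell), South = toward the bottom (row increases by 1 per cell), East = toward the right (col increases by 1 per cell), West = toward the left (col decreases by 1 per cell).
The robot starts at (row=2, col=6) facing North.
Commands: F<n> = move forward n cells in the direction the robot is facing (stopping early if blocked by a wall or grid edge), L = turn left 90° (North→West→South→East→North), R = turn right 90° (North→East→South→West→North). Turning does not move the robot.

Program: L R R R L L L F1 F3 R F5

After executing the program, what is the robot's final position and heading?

Answer: Final position: (row=0, col=2), facing North

Derivation:
Start: (row=2, col=6), facing North
  L: turn left, now facing West
  R: turn right, now facing North
  R: turn right, now facing East
  R: turn right, now facing South
  L: turn left, now facing East
  L: turn left, now facing North
  L: turn left, now facing West
  F1: move forward 1, now at (row=2, col=5)
  F3: move forward 3, now at (row=2, col=2)
  R: turn right, now facing North
  F5: move forward 2/5 (blocked), now at (row=0, col=2)
Final: (row=0, col=2), facing North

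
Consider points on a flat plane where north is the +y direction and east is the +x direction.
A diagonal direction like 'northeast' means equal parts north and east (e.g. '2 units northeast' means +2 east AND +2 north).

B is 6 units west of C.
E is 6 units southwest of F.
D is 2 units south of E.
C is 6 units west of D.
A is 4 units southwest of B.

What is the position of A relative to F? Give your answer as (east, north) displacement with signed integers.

Place F at the origin (east=0, north=0).
  E is 6 units southwest of F: delta (east=-6, north=-6); E at (east=-6, north=-6).
  D is 2 units south of E: delta (east=+0, north=-2); D at (east=-6, north=-8).
  C is 6 units west of D: delta (east=-6, north=+0); C at (east=-12, north=-8).
  B is 6 units west of C: delta (east=-6, north=+0); B at (east=-18, north=-8).
  A is 4 units southwest of B: delta (east=-4, north=-4); A at (east=-22, north=-12).
Therefore A relative to F: (east=-22, north=-12).

Answer: A is at (east=-22, north=-12) relative to F.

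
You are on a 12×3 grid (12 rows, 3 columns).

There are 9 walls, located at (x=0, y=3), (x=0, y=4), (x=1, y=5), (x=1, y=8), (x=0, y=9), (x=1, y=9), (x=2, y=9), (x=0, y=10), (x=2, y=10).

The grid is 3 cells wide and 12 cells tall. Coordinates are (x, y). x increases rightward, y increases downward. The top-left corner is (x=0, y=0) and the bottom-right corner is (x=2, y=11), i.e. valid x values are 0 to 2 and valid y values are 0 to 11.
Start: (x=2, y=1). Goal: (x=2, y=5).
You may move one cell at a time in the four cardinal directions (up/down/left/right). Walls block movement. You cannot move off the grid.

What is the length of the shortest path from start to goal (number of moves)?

BFS from (x=2, y=1) until reaching (x=2, y=5):
  Distance 0: (x=2, y=1)
  Distance 1: (x=2, y=0), (x=1, y=1), (x=2, y=2)
  Distance 2: (x=1, y=0), (x=0, y=1), (x=1, y=2), (x=2, y=3)
  Distance 3: (x=0, y=0), (x=0, y=2), (x=1, y=3), (x=2, y=4)
  Distance 4: (x=1, y=4), (x=2, y=5)  <- goal reached here
One shortest path (4 moves): (x=2, y=1) -> (x=2, y=2) -> (x=2, y=3) -> (x=2, y=4) -> (x=2, y=5)

Answer: Shortest path length: 4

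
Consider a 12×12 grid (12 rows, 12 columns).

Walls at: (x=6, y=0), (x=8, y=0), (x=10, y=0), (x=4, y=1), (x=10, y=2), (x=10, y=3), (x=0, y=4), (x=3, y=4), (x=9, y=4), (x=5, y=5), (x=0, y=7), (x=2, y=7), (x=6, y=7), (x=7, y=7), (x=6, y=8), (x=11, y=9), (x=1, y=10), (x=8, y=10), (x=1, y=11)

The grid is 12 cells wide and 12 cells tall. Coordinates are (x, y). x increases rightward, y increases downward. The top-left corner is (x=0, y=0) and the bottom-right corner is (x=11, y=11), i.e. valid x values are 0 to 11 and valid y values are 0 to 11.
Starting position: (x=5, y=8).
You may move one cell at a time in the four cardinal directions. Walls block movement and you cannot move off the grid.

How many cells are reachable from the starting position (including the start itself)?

BFS flood-fill from (x=5, y=8):
  Distance 0: (x=5, y=8)
  Distance 1: (x=5, y=7), (x=4, y=8), (x=5, y=9)
  Distance 2: (x=5, y=6), (x=4, y=7), (x=3, y=8), (x=4, y=9), (x=6, y=9), (x=5, y=10)
  Distance 3: (x=4, y=6), (x=6, y=6), (x=3, y=7), (x=2, y=8), (x=3, y=9), (x=7, y=9), (x=4, y=10), (x=6, y=10), (x=5, y=11)
  Distance 4: (x=4, y=5), (x=6, y=5), (x=3, y=6), (x=7, y=6), (x=1, y=8), (x=7, y=8), (x=2, y=9), (x=8, y=9), (x=3, y=10), (x=7, y=10), (x=4, y=11), (x=6, y=11)
  Distance 5: (x=4, y=4), (x=6, y=4), (x=3, y=5), (x=7, y=5), (x=2, y=6), (x=8, y=6), (x=1, y=7), (x=0, y=8), (x=8, y=8), (x=1, y=9), (x=9, y=9), (x=2, y=10), (x=3, y=11), (x=7, y=11)
  Distance 6: (x=4, y=3), (x=6, y=3), (x=5, y=4), (x=7, y=4), (x=2, y=5), (x=8, y=5), (x=1, y=6), (x=9, y=6), (x=8, y=7), (x=9, y=8), (x=0, y=9), (x=10, y=9), (x=9, y=10), (x=2, y=11), (x=8, y=11)
  Distance 7: (x=4, y=2), (x=6, y=2), (x=3, y=3), (x=5, y=3), (x=7, y=3), (x=2, y=4), (x=8, y=4), (x=1, y=5), (x=9, y=5), (x=0, y=6), (x=10, y=6), (x=9, y=7), (x=10, y=8), (x=0, y=10), (x=10, y=10), (x=9, y=11)
  Distance 8: (x=6, y=1), (x=3, y=2), (x=5, y=2), (x=7, y=2), (x=2, y=3), (x=8, y=3), (x=1, y=4), (x=0, y=5), (x=10, y=5), (x=11, y=6), (x=10, y=7), (x=11, y=8), (x=11, y=10), (x=0, y=11), (x=10, y=11)
  Distance 9: (x=3, y=1), (x=5, y=1), (x=7, y=1), (x=2, y=2), (x=8, y=2), (x=1, y=3), (x=9, y=3), (x=10, y=4), (x=11, y=5), (x=11, y=7), (x=11, y=11)
  Distance 10: (x=3, y=0), (x=5, y=0), (x=7, y=0), (x=2, y=1), (x=8, y=1), (x=1, y=2), (x=9, y=2), (x=0, y=3), (x=11, y=4)
  Distance 11: (x=2, y=0), (x=4, y=0), (x=1, y=1), (x=9, y=1), (x=0, y=2), (x=11, y=3)
  Distance 12: (x=1, y=0), (x=9, y=0), (x=0, y=1), (x=10, y=1), (x=11, y=2)
  Distance 13: (x=0, y=0), (x=11, y=1)
  Distance 14: (x=11, y=0)
Total reachable: 125 (grid has 125 open cells total)

Answer: Reachable cells: 125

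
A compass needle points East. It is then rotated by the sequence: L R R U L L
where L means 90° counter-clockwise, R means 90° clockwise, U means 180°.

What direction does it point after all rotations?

Start: East
  L (left (90° counter-clockwise)) -> North
  R (right (90° clockwise)) -> East
  R (right (90° clockwise)) -> South
  U (U-turn (180°)) -> North
  L (left (90° counter-clockwise)) -> West
  L (left (90° counter-clockwise)) -> South
Final: South

Answer: Final heading: South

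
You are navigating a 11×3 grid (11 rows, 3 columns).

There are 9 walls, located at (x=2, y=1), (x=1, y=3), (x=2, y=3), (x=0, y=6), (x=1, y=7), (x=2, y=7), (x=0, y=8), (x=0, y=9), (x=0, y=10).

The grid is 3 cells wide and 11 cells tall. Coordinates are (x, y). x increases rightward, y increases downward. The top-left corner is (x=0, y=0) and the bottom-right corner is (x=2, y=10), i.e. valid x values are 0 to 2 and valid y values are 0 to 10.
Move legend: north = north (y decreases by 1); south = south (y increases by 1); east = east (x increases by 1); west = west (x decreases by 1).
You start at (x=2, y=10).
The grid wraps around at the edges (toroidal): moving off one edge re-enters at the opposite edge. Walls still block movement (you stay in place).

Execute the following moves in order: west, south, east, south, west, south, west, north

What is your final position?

Answer: Final position: (x=0, y=0)

Derivation:
Start: (x=2, y=10)
  west (west): (x=2, y=10) -> (x=1, y=10)
  south (south): (x=1, y=10) -> (x=1, y=0)
  east (east): (x=1, y=0) -> (x=2, y=0)
  south (south): blocked, stay at (x=2, y=0)
  west (west): (x=2, y=0) -> (x=1, y=0)
  south (south): (x=1, y=0) -> (x=1, y=1)
  west (west): (x=1, y=1) -> (x=0, y=1)
  north (north): (x=0, y=1) -> (x=0, y=0)
Final: (x=0, y=0)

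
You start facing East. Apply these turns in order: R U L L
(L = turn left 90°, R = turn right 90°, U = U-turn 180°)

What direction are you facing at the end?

Start: East
  R (right (90° clockwise)) -> South
  U (U-turn (180°)) -> North
  L (left (90° counter-clockwise)) -> West
  L (left (90° counter-clockwise)) -> South
Final: South

Answer: Final heading: South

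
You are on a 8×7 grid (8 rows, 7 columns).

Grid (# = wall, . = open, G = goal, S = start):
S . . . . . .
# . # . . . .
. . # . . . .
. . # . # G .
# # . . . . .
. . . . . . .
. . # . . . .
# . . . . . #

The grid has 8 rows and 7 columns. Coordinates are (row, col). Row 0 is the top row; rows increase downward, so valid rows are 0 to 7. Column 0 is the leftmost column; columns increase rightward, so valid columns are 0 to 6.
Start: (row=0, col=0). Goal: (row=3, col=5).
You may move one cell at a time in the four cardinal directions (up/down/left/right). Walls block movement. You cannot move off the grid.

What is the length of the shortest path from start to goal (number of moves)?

BFS from (row=0, col=0) until reaching (row=3, col=5):
  Distance 0: (row=0, col=0)
  Distance 1: (row=0, col=1)
  Distance 2: (row=0, col=2), (row=1, col=1)
  Distance 3: (row=0, col=3), (row=2, col=1)
  Distance 4: (row=0, col=4), (row=1, col=3), (row=2, col=0), (row=3, col=1)
  Distance 5: (row=0, col=5), (row=1, col=4), (row=2, col=3), (row=3, col=0)
  Distance 6: (row=0, col=6), (row=1, col=5), (row=2, col=4), (row=3, col=3)
  Distance 7: (row=1, col=6), (row=2, col=5), (row=4, col=3)
  Distance 8: (row=2, col=6), (row=3, col=5), (row=4, col=2), (row=4, col=4), (row=5, col=3)  <- goal reached here
One shortest path (8 moves): (row=0, col=0) -> (row=0, col=1) -> (row=0, col=2) -> (row=0, col=3) -> (row=0, col=4) -> (row=0, col=5) -> (row=1, col=5) -> (row=2, col=5) -> (row=3, col=5)

Answer: Shortest path length: 8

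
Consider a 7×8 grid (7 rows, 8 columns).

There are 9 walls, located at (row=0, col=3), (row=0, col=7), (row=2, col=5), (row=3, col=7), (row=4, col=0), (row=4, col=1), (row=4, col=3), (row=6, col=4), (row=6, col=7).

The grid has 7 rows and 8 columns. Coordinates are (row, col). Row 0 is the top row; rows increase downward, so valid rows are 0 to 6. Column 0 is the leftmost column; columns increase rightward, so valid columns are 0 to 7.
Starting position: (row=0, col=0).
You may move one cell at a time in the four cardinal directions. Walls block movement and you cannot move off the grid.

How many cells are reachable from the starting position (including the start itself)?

Answer: Reachable cells: 47

Derivation:
BFS flood-fill from (row=0, col=0):
  Distance 0: (row=0, col=0)
  Distance 1: (row=0, col=1), (row=1, col=0)
  Distance 2: (row=0, col=2), (row=1, col=1), (row=2, col=0)
  Distance 3: (row=1, col=2), (row=2, col=1), (row=3, col=0)
  Distance 4: (row=1, col=3), (row=2, col=2), (row=3, col=1)
  Distance 5: (row=1, col=4), (row=2, col=3), (row=3, col=2)
  Distance 6: (row=0, col=4), (row=1, col=5), (row=2, col=4), (row=3, col=3), (row=4, col=2)
  Distance 7: (row=0, col=5), (row=1, col=6), (row=3, col=4), (row=5, col=2)
  Distance 8: (row=0, col=6), (row=1, col=7), (row=2, col=6), (row=3, col=5), (row=4, col=4), (row=5, col=1), (row=5, col=3), (row=6, col=2)
  Distance 9: (row=2, col=7), (row=3, col=6), (row=4, col=5), (row=5, col=0), (row=5, col=4), (row=6, col=1), (row=6, col=3)
  Distance 10: (row=4, col=6), (row=5, col=5), (row=6, col=0)
  Distance 11: (row=4, col=7), (row=5, col=6), (row=6, col=5)
  Distance 12: (row=5, col=7), (row=6, col=6)
Total reachable: 47 (grid has 47 open cells total)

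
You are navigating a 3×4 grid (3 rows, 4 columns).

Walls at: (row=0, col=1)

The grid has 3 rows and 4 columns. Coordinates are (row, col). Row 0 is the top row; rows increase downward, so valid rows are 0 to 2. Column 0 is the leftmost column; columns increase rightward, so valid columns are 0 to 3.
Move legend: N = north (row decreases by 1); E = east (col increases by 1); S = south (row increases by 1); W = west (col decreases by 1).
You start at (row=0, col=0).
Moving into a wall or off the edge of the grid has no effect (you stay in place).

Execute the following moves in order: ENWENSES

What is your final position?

Answer: Final position: (row=2, col=1)

Derivation:
Start: (row=0, col=0)
  E (east): blocked, stay at (row=0, col=0)
  N (north): blocked, stay at (row=0, col=0)
  W (west): blocked, stay at (row=0, col=0)
  E (east): blocked, stay at (row=0, col=0)
  N (north): blocked, stay at (row=0, col=0)
  S (south): (row=0, col=0) -> (row=1, col=0)
  E (east): (row=1, col=0) -> (row=1, col=1)
  S (south): (row=1, col=1) -> (row=2, col=1)
Final: (row=2, col=1)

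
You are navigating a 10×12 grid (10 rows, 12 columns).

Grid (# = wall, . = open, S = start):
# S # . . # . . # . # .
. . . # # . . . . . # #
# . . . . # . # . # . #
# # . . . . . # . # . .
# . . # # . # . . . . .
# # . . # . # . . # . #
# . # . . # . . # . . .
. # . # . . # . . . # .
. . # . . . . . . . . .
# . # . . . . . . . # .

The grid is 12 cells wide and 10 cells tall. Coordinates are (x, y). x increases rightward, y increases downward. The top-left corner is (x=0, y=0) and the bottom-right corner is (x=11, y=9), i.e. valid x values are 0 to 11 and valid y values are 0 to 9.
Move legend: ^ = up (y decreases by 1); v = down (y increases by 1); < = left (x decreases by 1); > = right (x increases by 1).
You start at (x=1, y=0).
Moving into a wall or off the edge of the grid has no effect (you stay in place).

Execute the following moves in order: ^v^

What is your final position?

Start: (x=1, y=0)
  ^ (up): blocked, stay at (x=1, y=0)
  v (down): (x=1, y=0) -> (x=1, y=1)
  ^ (up): (x=1, y=1) -> (x=1, y=0)
Final: (x=1, y=0)

Answer: Final position: (x=1, y=0)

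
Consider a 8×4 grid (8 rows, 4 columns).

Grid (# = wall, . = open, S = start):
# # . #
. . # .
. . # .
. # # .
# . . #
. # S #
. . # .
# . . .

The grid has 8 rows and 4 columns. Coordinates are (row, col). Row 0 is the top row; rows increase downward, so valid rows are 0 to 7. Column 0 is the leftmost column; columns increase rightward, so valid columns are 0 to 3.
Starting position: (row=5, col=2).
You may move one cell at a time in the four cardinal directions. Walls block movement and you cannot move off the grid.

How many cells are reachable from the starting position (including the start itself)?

BFS flood-fill from (row=5, col=2):
  Distance 0: (row=5, col=2)
  Distance 1: (row=4, col=2)
  Distance 2: (row=4, col=1)
Total reachable: 3 (grid has 19 open cells total)

Answer: Reachable cells: 3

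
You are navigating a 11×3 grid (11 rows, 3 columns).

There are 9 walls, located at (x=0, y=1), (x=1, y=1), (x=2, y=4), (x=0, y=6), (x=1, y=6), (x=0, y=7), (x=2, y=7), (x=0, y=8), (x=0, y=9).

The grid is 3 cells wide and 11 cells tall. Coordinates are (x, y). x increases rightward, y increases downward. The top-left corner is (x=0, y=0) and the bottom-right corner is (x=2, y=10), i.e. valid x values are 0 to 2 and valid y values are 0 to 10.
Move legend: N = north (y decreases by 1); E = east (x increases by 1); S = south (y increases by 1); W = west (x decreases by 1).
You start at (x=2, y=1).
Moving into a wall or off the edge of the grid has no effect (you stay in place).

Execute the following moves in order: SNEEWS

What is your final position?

Start: (x=2, y=1)
  S (south): (x=2, y=1) -> (x=2, y=2)
  N (north): (x=2, y=2) -> (x=2, y=1)
  E (east): blocked, stay at (x=2, y=1)
  E (east): blocked, stay at (x=2, y=1)
  W (west): blocked, stay at (x=2, y=1)
  S (south): (x=2, y=1) -> (x=2, y=2)
Final: (x=2, y=2)

Answer: Final position: (x=2, y=2)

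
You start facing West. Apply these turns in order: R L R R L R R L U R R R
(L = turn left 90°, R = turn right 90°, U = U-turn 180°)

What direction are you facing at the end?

Start: West
  R (right (90° clockwise)) -> North
  L (left (90° counter-clockwise)) -> West
  R (right (90° clockwise)) -> North
  R (right (90° clockwise)) -> East
  L (left (90° counter-clockwise)) -> North
  R (right (90° clockwise)) -> East
  R (right (90° clockwise)) -> South
  L (left (90° counter-clockwise)) -> East
  U (U-turn (180°)) -> West
  R (right (90° clockwise)) -> North
  R (right (90° clockwise)) -> East
  R (right (90° clockwise)) -> South
Final: South

Answer: Final heading: South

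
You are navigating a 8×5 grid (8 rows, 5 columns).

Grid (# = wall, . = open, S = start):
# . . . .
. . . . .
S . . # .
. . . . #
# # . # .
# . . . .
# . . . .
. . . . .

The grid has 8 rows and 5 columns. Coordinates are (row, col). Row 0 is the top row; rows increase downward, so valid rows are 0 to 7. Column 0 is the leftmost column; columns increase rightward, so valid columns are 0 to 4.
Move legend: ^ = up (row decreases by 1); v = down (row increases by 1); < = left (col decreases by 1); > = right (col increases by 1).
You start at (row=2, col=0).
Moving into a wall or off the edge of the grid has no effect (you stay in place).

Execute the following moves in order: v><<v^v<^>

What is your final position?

Answer: Final position: (row=2, col=1)

Derivation:
Start: (row=2, col=0)
  v (down): (row=2, col=0) -> (row=3, col=0)
  > (right): (row=3, col=0) -> (row=3, col=1)
  < (left): (row=3, col=1) -> (row=3, col=0)
  < (left): blocked, stay at (row=3, col=0)
  v (down): blocked, stay at (row=3, col=0)
  ^ (up): (row=3, col=0) -> (row=2, col=0)
  v (down): (row=2, col=0) -> (row=3, col=0)
  < (left): blocked, stay at (row=3, col=0)
  ^ (up): (row=3, col=0) -> (row=2, col=0)
  > (right): (row=2, col=0) -> (row=2, col=1)
Final: (row=2, col=1)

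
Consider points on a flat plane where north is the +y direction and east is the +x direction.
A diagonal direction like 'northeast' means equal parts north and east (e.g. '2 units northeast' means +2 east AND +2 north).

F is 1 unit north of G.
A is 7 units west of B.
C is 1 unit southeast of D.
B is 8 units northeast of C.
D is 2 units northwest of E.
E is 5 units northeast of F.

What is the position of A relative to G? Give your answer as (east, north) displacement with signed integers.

Answer: A is at (east=5, north=15) relative to G.

Derivation:
Place G at the origin (east=0, north=0).
  F is 1 unit north of G: delta (east=+0, north=+1); F at (east=0, north=1).
  E is 5 units northeast of F: delta (east=+5, north=+5); E at (east=5, north=6).
  D is 2 units northwest of E: delta (east=-2, north=+2); D at (east=3, north=8).
  C is 1 unit southeast of D: delta (east=+1, north=-1); C at (east=4, north=7).
  B is 8 units northeast of C: delta (east=+8, north=+8); B at (east=12, north=15).
  A is 7 units west of B: delta (east=-7, north=+0); A at (east=5, north=15).
Therefore A relative to G: (east=5, north=15).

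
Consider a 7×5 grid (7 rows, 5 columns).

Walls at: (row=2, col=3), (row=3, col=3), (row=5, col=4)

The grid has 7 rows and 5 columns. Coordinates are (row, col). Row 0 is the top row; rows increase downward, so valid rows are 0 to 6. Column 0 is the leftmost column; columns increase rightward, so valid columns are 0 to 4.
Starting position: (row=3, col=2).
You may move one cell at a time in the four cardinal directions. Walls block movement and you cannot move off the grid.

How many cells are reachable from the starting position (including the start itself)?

BFS flood-fill from (row=3, col=2):
  Distance 0: (row=3, col=2)
  Distance 1: (row=2, col=2), (row=3, col=1), (row=4, col=2)
  Distance 2: (row=1, col=2), (row=2, col=1), (row=3, col=0), (row=4, col=1), (row=4, col=3), (row=5, col=2)
  Distance 3: (row=0, col=2), (row=1, col=1), (row=1, col=3), (row=2, col=0), (row=4, col=0), (row=4, col=4), (row=5, col=1), (row=5, col=3), (row=6, col=2)
  Distance 4: (row=0, col=1), (row=0, col=3), (row=1, col=0), (row=1, col=4), (row=3, col=4), (row=5, col=0), (row=6, col=1), (row=6, col=3)
  Distance 5: (row=0, col=0), (row=0, col=4), (row=2, col=4), (row=6, col=0), (row=6, col=4)
Total reachable: 32 (grid has 32 open cells total)

Answer: Reachable cells: 32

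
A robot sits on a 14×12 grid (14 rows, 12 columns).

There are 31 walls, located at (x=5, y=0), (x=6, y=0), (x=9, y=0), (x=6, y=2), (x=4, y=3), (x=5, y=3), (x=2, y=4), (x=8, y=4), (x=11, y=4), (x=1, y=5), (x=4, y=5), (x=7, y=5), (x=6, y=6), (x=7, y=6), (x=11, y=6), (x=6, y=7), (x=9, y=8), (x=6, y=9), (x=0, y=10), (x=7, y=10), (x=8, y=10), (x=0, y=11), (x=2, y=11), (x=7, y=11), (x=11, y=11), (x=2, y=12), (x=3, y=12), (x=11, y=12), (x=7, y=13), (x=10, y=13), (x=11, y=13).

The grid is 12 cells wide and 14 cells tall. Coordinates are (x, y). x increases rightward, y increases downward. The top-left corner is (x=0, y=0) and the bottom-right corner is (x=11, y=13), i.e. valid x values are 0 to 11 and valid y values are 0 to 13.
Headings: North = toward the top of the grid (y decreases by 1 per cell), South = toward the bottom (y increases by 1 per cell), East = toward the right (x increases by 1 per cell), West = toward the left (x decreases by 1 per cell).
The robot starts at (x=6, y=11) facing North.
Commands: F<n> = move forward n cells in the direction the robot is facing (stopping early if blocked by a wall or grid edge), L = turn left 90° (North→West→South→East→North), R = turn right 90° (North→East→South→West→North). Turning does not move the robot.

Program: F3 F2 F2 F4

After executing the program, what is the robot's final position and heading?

Start: (x=6, y=11), facing North
  F3: move forward 1/3 (blocked), now at (x=6, y=10)
  F2: move forward 0/2 (blocked), now at (x=6, y=10)
  F2: move forward 0/2 (blocked), now at (x=6, y=10)
  F4: move forward 0/4 (blocked), now at (x=6, y=10)
Final: (x=6, y=10), facing North

Answer: Final position: (x=6, y=10), facing North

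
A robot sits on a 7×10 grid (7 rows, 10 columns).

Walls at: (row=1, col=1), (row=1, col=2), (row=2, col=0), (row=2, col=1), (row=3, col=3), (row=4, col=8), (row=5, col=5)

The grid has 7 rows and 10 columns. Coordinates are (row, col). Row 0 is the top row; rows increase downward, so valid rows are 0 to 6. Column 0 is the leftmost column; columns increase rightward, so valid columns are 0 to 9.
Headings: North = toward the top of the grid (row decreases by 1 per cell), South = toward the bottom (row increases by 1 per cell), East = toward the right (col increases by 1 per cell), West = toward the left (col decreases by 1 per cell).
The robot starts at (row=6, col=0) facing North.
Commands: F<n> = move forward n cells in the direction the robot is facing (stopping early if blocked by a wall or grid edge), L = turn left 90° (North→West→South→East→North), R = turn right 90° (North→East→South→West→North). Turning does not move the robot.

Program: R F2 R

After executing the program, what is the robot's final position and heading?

Answer: Final position: (row=6, col=2), facing South

Derivation:
Start: (row=6, col=0), facing North
  R: turn right, now facing East
  F2: move forward 2, now at (row=6, col=2)
  R: turn right, now facing South
Final: (row=6, col=2), facing South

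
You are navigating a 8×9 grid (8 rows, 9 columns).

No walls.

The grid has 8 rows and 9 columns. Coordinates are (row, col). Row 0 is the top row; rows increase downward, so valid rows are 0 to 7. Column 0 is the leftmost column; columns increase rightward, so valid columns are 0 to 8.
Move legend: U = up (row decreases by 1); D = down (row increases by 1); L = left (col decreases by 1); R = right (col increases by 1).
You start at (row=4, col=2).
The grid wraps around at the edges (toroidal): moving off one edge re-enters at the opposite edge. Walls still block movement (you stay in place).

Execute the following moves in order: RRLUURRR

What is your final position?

Start: (row=4, col=2)
  R (right): (row=4, col=2) -> (row=4, col=3)
  R (right): (row=4, col=3) -> (row=4, col=4)
  L (left): (row=4, col=4) -> (row=4, col=3)
  U (up): (row=4, col=3) -> (row=3, col=3)
  U (up): (row=3, col=3) -> (row=2, col=3)
  R (right): (row=2, col=3) -> (row=2, col=4)
  R (right): (row=2, col=4) -> (row=2, col=5)
  R (right): (row=2, col=5) -> (row=2, col=6)
Final: (row=2, col=6)

Answer: Final position: (row=2, col=6)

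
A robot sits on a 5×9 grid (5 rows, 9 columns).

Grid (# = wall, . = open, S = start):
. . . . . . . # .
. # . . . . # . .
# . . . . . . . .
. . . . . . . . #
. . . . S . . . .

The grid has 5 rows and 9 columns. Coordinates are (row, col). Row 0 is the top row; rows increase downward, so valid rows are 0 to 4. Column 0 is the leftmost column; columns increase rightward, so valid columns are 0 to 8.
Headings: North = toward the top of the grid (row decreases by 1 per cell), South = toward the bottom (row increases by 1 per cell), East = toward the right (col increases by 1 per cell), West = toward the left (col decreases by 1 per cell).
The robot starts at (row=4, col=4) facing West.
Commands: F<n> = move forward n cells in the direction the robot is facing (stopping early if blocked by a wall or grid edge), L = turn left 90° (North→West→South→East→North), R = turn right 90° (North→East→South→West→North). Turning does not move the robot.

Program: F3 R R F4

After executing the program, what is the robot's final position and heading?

Start: (row=4, col=4), facing West
  F3: move forward 3, now at (row=4, col=1)
  R: turn right, now facing North
  R: turn right, now facing East
  F4: move forward 4, now at (row=4, col=5)
Final: (row=4, col=5), facing East

Answer: Final position: (row=4, col=5), facing East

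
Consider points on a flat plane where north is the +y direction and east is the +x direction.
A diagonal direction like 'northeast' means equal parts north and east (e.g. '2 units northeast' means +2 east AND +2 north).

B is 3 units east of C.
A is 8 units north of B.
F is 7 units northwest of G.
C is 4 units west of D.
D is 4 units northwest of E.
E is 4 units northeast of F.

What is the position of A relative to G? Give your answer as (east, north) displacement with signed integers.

Place G at the origin (east=0, north=0).
  F is 7 units northwest of G: delta (east=-7, north=+7); F at (east=-7, north=7).
  E is 4 units northeast of F: delta (east=+4, north=+4); E at (east=-3, north=11).
  D is 4 units northwest of E: delta (east=-4, north=+4); D at (east=-7, north=15).
  C is 4 units west of D: delta (east=-4, north=+0); C at (east=-11, north=15).
  B is 3 units east of C: delta (east=+3, north=+0); B at (east=-8, north=15).
  A is 8 units north of B: delta (east=+0, north=+8); A at (east=-8, north=23).
Therefore A relative to G: (east=-8, north=23).

Answer: A is at (east=-8, north=23) relative to G.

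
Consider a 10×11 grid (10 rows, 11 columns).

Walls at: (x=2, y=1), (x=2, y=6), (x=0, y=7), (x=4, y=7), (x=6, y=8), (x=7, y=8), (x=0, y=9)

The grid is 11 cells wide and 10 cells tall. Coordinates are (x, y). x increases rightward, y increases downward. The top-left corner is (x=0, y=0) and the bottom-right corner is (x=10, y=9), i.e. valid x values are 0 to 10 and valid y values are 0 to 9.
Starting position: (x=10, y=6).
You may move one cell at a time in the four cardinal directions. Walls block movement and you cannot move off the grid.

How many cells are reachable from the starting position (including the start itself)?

BFS flood-fill from (x=10, y=6):
  Distance 0: (x=10, y=6)
  Distance 1: (x=10, y=5), (x=9, y=6), (x=10, y=7)
  Distance 2: (x=10, y=4), (x=9, y=5), (x=8, y=6), (x=9, y=7), (x=10, y=8)
  Distance 3: (x=10, y=3), (x=9, y=4), (x=8, y=5), (x=7, y=6), (x=8, y=7), (x=9, y=8), (x=10, y=9)
  Distance 4: (x=10, y=2), (x=9, y=3), (x=8, y=4), (x=7, y=5), (x=6, y=6), (x=7, y=7), (x=8, y=8), (x=9, y=9)
  Distance 5: (x=10, y=1), (x=9, y=2), (x=8, y=3), (x=7, y=4), (x=6, y=5), (x=5, y=6), (x=6, y=7), (x=8, y=9)
  Distance 6: (x=10, y=0), (x=9, y=1), (x=8, y=2), (x=7, y=3), (x=6, y=4), (x=5, y=5), (x=4, y=6), (x=5, y=7), (x=7, y=9)
  Distance 7: (x=9, y=0), (x=8, y=1), (x=7, y=2), (x=6, y=3), (x=5, y=4), (x=4, y=5), (x=3, y=6), (x=5, y=8), (x=6, y=9)
  Distance 8: (x=8, y=0), (x=7, y=1), (x=6, y=2), (x=5, y=3), (x=4, y=4), (x=3, y=5), (x=3, y=7), (x=4, y=8), (x=5, y=9)
  Distance 9: (x=7, y=0), (x=6, y=1), (x=5, y=2), (x=4, y=3), (x=3, y=4), (x=2, y=5), (x=2, y=7), (x=3, y=8), (x=4, y=9)
  Distance 10: (x=6, y=0), (x=5, y=1), (x=4, y=2), (x=3, y=3), (x=2, y=4), (x=1, y=5), (x=1, y=7), (x=2, y=8), (x=3, y=9)
  Distance 11: (x=5, y=0), (x=4, y=1), (x=3, y=2), (x=2, y=3), (x=1, y=4), (x=0, y=5), (x=1, y=6), (x=1, y=8), (x=2, y=9)
  Distance 12: (x=4, y=0), (x=3, y=1), (x=2, y=2), (x=1, y=3), (x=0, y=4), (x=0, y=6), (x=0, y=8), (x=1, y=9)
  Distance 13: (x=3, y=0), (x=1, y=2), (x=0, y=3)
  Distance 14: (x=2, y=0), (x=1, y=1), (x=0, y=2)
  Distance 15: (x=1, y=0), (x=0, y=1)
  Distance 16: (x=0, y=0)
Total reachable: 103 (grid has 103 open cells total)

Answer: Reachable cells: 103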